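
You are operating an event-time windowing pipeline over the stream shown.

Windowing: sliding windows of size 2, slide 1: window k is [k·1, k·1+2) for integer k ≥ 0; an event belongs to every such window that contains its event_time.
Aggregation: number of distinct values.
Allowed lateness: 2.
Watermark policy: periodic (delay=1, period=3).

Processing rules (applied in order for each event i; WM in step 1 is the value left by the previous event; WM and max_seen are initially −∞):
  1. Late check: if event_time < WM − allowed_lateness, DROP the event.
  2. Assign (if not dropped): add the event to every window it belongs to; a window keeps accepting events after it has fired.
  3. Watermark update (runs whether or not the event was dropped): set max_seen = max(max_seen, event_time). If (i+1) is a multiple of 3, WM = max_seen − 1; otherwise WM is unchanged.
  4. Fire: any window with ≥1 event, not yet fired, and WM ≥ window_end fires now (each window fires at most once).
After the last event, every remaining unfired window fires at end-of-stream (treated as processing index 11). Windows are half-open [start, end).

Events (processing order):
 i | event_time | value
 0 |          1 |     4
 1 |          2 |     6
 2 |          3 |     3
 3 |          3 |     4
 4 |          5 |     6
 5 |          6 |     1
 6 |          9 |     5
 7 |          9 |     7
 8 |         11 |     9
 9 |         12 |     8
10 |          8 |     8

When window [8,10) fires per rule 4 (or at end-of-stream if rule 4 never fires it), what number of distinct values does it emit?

i=0 t=1 v=4: → [1,3),[0,2); WM=−∞
i=1 t=2 v=6: → [2,4),[1,3); WM=−∞
i=2 t=3 v=3: → [3,5),[2,4); WM=2; [0,2) fires=1
i=3 t=3 v=4: → [3,5),[2,4); WM=2
i=4 t=5 v=6: → [5,7),[4,6); WM=2
i=5 t=6 v=1: → [6,8),[5,7); WM=5; [1,3) fires=2 [2,4) fires=3 [3,5) fires=2
i=6 t=9 v=5: → [9,11),[8,10); WM=5
i=7 t=9 v=7: → [9,11),[8,10); WM=5
i=8 t=11 v=9: → [11,13),[10,12); WM=10; [4,6) fires=1 [5,7) fires=2 [6,8) fires=1 [8,10) fires=2
i=9 t=12 v=8: → [12,14),[11,13); WM=10
i=10 t=8 v=8: → [8,10),[7,9); WM=10; [7,9) fires=1

2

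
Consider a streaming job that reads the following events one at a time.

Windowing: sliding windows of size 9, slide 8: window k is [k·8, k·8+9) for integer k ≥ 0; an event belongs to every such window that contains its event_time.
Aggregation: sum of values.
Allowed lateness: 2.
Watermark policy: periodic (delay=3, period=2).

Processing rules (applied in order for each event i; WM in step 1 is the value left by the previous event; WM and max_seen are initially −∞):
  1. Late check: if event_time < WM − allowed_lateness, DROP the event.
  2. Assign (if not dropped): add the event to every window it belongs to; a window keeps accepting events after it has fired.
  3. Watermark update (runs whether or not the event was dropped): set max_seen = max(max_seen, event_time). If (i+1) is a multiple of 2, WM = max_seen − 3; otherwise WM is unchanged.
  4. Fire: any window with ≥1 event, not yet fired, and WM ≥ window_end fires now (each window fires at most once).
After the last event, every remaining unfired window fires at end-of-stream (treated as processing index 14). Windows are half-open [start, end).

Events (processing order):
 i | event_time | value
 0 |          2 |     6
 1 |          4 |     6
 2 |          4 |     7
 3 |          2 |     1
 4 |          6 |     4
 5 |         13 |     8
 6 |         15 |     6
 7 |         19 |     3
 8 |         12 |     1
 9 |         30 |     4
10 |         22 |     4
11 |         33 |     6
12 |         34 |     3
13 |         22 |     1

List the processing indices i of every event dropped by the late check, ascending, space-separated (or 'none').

8 10 13

i=0 t=2 v=6: → [0,9); WM=−∞
i=1 t=4 v=6: → [0,9); WM=1
i=2 t=4 v=7: → [0,9); WM=1
i=3 t=2 v=1: → [0,9); WM=1
i=4 t=6 v=4: → [0,9); WM=1
i=5 t=13 v=8: → [8,17); WM=10; [0,9) fires=24
i=6 t=15 v=6: → [8,17); WM=10
i=7 t=19 v=3: → [16,25); WM=16
i=8 t=12 v=1: DROP (t<16-2); WM=16
i=9 t=30 v=4: → [24,33); WM=27; [8,17) fires=14 [16,25) fires=3
i=10 t=22 v=4: DROP (t<27-2); WM=27
i=11 t=33 v=6: → [32,41); WM=30
i=12 t=34 v=3: → [32,41); WM=30
i=13 t=22 v=1: DROP (t<30-2); WM=31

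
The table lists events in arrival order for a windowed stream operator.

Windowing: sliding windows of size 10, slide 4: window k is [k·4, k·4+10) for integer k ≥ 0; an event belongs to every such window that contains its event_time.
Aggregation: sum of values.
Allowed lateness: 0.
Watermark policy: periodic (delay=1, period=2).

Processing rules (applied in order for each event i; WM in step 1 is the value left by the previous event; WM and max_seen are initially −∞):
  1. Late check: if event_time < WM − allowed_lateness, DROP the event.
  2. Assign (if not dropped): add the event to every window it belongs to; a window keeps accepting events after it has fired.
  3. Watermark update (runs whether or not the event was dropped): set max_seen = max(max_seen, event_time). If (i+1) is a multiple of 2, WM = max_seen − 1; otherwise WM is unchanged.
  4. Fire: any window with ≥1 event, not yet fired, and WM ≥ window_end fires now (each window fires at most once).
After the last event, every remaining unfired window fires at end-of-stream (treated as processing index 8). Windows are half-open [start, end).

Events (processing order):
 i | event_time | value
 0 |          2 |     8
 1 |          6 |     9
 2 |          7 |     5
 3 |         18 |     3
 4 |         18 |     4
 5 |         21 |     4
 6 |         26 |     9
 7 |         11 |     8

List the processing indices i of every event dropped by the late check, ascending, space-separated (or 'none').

i=0 t=2 v=8: → [0,10); WM=−∞
i=1 t=6 v=9: → [4,14),[0,10); WM=5
i=2 t=7 v=5: → [4,14),[0,10); WM=5
i=3 t=18 v=3: → [16,26),[12,22); WM=17; [0,10) fires=22 [4,14) fires=14
i=4 t=18 v=4: → [16,26),[12,22); WM=17
i=5 t=21 v=4: → [20,30),[16,26),[12,22); WM=20
i=6 t=26 v=9: → [24,34),[20,30); WM=20
i=7 t=11 v=8: DROP (t<20-0); WM=25; [12,22) fires=11

7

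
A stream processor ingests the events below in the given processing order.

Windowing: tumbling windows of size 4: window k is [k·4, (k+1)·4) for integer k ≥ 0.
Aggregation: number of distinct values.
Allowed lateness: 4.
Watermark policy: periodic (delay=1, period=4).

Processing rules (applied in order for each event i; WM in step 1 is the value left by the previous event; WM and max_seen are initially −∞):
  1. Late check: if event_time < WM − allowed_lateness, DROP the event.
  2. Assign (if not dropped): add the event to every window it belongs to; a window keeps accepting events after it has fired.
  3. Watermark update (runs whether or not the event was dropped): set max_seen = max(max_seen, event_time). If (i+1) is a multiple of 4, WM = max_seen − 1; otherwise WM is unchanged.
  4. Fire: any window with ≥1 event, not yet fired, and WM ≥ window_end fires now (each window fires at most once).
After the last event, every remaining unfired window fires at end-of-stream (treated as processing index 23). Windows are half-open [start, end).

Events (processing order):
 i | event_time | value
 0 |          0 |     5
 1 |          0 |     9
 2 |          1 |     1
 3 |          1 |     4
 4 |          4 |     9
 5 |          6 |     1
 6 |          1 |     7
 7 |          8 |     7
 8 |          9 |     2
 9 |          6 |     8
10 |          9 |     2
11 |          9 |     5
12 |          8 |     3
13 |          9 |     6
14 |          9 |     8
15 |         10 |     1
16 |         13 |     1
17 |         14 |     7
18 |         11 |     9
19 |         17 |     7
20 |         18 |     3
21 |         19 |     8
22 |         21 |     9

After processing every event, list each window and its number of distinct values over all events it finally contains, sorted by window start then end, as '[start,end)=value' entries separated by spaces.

[0,4)=5 [4,8)=3 [8,12)=8 [12,16)=2 [16,20)=3 [20,24)=1

i=0 t=0 v=5: → [0,4); WM=−∞
i=1 t=0 v=9: → [0,4); WM=−∞
i=2 t=1 v=1: → [0,4); WM=−∞
i=3 t=1 v=4: → [0,4); WM=0
i=4 t=4 v=9: → [4,8); WM=0
i=5 t=6 v=1: → [4,8); WM=0
i=6 t=1 v=7: → [0,4); WM=0
i=7 t=8 v=7: → [8,12); WM=7; [0,4) fires=5
i=8 t=9 v=2: → [8,12); WM=7
i=9 t=6 v=8: → [4,8); WM=7
i=10 t=9 v=2: → [8,12); WM=7
i=11 t=9 v=5: → [8,12); WM=8; [4,8) fires=3
i=12 t=8 v=3: → [8,12); WM=8
i=13 t=9 v=6: → [8,12); WM=8
i=14 t=9 v=8: → [8,12); WM=8
i=15 t=10 v=1: → [8,12); WM=9
i=16 t=13 v=1: → [12,16); WM=9
i=17 t=14 v=7: → [12,16); WM=9
i=18 t=11 v=9: → [8,12); WM=9
i=19 t=17 v=7: → [16,20); WM=16; [8,12) fires=8 [12,16) fires=2
i=20 t=18 v=3: → [16,20); WM=16
i=21 t=19 v=8: → [16,20); WM=16
i=22 t=21 v=9: → [20,24); WM=16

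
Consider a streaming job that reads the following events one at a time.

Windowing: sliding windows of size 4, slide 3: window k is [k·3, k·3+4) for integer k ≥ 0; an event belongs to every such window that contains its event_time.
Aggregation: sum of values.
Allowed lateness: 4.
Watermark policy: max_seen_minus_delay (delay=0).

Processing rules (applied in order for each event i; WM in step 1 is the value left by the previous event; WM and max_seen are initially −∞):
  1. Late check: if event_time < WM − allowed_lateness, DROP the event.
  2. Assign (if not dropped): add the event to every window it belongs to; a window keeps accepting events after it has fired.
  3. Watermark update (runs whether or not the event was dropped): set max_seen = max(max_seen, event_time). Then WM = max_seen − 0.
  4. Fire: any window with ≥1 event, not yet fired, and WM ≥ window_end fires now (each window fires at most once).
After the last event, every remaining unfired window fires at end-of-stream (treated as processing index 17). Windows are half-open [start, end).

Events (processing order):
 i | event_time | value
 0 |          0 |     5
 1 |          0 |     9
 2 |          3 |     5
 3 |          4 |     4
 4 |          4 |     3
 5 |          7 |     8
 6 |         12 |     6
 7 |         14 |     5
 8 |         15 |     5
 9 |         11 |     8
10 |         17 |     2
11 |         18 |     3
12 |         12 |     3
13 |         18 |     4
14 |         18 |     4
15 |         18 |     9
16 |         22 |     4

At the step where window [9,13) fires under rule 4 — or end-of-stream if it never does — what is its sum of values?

6

i=0 t=0 v=5: → [0,4); WM=0
i=1 t=0 v=9: → [0,4); WM=0
i=2 t=3 v=5: → [3,7),[0,4); WM=3
i=3 t=4 v=4: → [3,7); WM=4; [0,4) fires=19
i=4 t=4 v=3: → [3,7); WM=4
i=5 t=7 v=8: → [6,10); WM=7; [3,7) fires=12
i=6 t=12 v=6: → [12,16),[9,13); WM=12; [6,10) fires=8
i=7 t=14 v=5: → [12,16); WM=14; [9,13) fires=6
i=8 t=15 v=5: → [15,19),[12,16); WM=15
i=9 t=11 v=8: → [9,13); WM=15
i=10 t=17 v=2: → [15,19); WM=17; [12,16) fires=16
i=11 t=18 v=3: → [18,22),[15,19); WM=18
i=12 t=12 v=3: DROP (t<18-4); WM=18
i=13 t=18 v=4: → [18,22),[15,19); WM=18
i=14 t=18 v=4: → [18,22),[15,19); WM=18
i=15 t=18 v=9: → [18,22),[15,19); WM=18
i=16 t=22 v=4: → [21,25); WM=22; [15,19) fires=27 [18,22) fires=20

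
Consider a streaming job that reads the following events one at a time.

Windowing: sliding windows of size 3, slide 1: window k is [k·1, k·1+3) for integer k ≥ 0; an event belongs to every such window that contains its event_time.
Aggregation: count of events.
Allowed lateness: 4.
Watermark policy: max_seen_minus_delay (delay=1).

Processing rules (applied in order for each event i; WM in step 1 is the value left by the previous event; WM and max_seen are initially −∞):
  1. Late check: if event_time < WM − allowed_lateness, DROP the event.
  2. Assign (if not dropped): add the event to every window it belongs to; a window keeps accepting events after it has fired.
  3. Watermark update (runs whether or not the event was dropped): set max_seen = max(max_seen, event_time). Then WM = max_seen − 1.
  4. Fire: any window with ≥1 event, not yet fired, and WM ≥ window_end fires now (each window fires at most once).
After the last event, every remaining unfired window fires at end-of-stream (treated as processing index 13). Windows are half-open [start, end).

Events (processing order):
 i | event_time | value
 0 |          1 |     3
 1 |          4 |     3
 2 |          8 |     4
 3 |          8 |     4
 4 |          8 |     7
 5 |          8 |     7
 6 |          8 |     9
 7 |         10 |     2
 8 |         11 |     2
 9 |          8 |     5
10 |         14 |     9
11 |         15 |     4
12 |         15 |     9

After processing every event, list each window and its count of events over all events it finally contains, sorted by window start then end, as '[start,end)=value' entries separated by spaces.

i=0 t=1 v=3: → [1,4),[0,3); WM=0
i=1 t=4 v=3: → [4,7),[3,6),[2,5); WM=3; [0,3) fires=1
i=2 t=8 v=4: → [8,11),[7,10),[6,9); WM=7; [1,4) fires=1 [2,5) fires=1 [3,6) fires=1 [4,7) fires=1
i=3 t=8 v=4: → [8,11),[7,10),[6,9); WM=7
i=4 t=8 v=7: → [8,11),[7,10),[6,9); WM=7
i=5 t=8 v=7: → [8,11),[7,10),[6,9); WM=7
i=6 t=8 v=9: → [8,11),[7,10),[6,9); WM=7
i=7 t=10 v=2: → [10,13),[9,12),[8,11); WM=9; [6,9) fires=5
i=8 t=11 v=2: → [11,14),[10,13),[9,12); WM=10; [7,10) fires=5
i=9 t=8 v=5: → [8,11),[7,10),[6,9); WM=10
i=10 t=14 v=9: → [14,17),[13,16),[12,15); WM=13; [8,11) fires=7 [9,12) fires=2 [10,13) fires=2
i=11 t=15 v=4: → [15,18),[14,17),[13,16); WM=14; [11,14) fires=1
i=12 t=15 v=9: → [15,18),[14,17),[13,16); WM=14

[0,3)=1 [1,4)=1 [2,5)=1 [3,6)=1 [4,7)=1 [6,9)=6 [7,10)=6 [8,11)=7 [9,12)=2 [10,13)=2 [11,14)=1 [12,15)=1 [13,16)=3 [14,17)=3 [15,18)=2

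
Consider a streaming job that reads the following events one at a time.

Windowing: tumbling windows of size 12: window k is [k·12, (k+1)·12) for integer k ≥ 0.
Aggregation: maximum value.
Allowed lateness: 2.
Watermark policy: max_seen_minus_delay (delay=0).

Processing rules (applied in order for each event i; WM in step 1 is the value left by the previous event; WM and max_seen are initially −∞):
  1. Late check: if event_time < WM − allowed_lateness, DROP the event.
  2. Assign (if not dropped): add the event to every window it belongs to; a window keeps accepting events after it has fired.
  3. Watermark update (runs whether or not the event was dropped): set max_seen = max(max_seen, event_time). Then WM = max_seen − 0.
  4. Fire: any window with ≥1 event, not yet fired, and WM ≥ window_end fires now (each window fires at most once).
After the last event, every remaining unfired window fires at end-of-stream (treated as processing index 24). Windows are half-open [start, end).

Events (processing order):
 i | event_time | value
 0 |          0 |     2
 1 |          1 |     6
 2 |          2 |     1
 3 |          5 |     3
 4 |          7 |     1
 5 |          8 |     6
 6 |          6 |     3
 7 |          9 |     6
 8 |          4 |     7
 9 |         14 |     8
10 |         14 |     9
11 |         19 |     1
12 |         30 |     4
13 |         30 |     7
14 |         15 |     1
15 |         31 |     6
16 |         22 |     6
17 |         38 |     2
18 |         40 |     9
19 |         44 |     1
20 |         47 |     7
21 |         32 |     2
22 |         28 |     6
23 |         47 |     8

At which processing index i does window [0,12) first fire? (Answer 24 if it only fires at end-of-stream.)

9

i=0 t=0 v=2: → [0,12); WM=0
i=1 t=1 v=6: → [0,12); WM=1
i=2 t=2 v=1: → [0,12); WM=2
i=3 t=5 v=3: → [0,12); WM=5
i=4 t=7 v=1: → [0,12); WM=7
i=5 t=8 v=6: → [0,12); WM=8
i=6 t=6 v=3: → [0,12); WM=8
i=7 t=9 v=6: → [0,12); WM=9
i=8 t=4 v=7: DROP (t<9-2); WM=9
i=9 t=14 v=8: → [12,24); WM=14; [0,12) fires=6
i=10 t=14 v=9: → [12,24); WM=14
i=11 t=19 v=1: → [12,24); WM=19
i=12 t=30 v=4: → [24,36); WM=30; [12,24) fires=9
i=13 t=30 v=7: → [24,36); WM=30
i=14 t=15 v=1: DROP (t<30-2); WM=30
i=15 t=31 v=6: → [24,36); WM=31
i=16 t=22 v=6: DROP (t<31-2); WM=31
i=17 t=38 v=2: → [36,48); WM=38; [24,36) fires=7
i=18 t=40 v=9: → [36,48); WM=40
i=19 t=44 v=1: → [36,48); WM=44
i=20 t=47 v=7: → [36,48); WM=47
i=21 t=32 v=2: DROP (t<47-2); WM=47
i=22 t=28 v=6: DROP (t<47-2); WM=47
i=23 t=47 v=8: → [36,48); WM=47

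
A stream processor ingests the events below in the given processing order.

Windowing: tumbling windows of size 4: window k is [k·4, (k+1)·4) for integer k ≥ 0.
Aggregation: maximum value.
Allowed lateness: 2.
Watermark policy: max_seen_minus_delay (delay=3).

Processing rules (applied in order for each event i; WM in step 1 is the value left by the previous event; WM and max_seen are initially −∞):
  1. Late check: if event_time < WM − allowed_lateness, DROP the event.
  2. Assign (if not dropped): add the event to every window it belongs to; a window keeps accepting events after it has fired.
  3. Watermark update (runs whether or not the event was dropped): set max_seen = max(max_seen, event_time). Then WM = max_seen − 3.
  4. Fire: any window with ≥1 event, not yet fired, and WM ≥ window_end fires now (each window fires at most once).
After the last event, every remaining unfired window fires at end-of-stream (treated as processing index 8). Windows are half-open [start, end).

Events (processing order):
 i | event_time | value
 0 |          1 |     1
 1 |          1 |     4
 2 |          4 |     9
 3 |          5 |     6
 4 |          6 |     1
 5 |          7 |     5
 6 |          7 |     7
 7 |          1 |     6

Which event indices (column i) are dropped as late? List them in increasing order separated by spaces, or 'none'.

i=0 t=1 v=1: → [0,4); WM=-2
i=1 t=1 v=4: → [0,4); WM=-2
i=2 t=4 v=9: → [4,8); WM=1
i=3 t=5 v=6: → [4,8); WM=2
i=4 t=6 v=1: → [4,8); WM=3
i=5 t=7 v=5: → [4,8); WM=4; [0,4) fires=4
i=6 t=7 v=7: → [4,8); WM=4
i=7 t=1 v=6: DROP (t<4-2); WM=4

7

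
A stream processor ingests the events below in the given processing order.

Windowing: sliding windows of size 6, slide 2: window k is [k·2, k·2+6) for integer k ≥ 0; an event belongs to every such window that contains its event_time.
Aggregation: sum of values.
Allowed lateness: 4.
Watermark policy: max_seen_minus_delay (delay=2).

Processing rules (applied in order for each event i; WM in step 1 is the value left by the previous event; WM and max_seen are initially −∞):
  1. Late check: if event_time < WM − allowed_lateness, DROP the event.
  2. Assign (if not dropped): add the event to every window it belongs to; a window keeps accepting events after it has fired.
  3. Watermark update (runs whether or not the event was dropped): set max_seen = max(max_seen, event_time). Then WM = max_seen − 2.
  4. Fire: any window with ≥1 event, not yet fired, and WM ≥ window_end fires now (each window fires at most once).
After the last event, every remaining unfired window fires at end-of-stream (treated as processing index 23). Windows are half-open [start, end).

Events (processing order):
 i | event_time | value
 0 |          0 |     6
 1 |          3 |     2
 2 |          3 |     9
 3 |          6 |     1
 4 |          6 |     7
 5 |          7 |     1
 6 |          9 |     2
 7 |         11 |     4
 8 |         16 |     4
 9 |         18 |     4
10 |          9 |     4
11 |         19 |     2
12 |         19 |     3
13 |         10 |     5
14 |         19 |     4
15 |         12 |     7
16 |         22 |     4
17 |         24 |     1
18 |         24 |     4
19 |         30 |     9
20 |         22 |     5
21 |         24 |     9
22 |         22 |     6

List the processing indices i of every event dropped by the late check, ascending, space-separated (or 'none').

i=0 t=0 v=6: → [0,6); WM=-2
i=1 t=3 v=2: → [2,8),[0,6); WM=1
i=2 t=3 v=9: → [2,8),[0,6); WM=1
i=3 t=6 v=1: → [6,12),[4,10),[2,8); WM=4
i=4 t=6 v=7: → [6,12),[4,10),[2,8); WM=4
i=5 t=7 v=1: → [6,12),[4,10),[2,8); WM=5
i=6 t=9 v=2: → [8,14),[6,12),[4,10); WM=7; [0,6) fires=17
i=7 t=11 v=4: → [10,16),[8,14),[6,12); WM=9; [2,8) fires=20
i=8 t=16 v=4: → [16,22),[14,20),[12,18); WM=14; [4,10) fires=11 [6,12) fires=15 [8,14) fires=6
i=9 t=18 v=4: → [18,24),[16,22),[14,20); WM=16; [10,16) fires=4
i=10 t=9 v=4: DROP (t<16-4); WM=16
i=11 t=19 v=2: → [18,24),[16,22),[14,20); WM=17
i=12 t=19 v=3: → [18,24),[16,22),[14,20); WM=17
i=13 t=10 v=5: DROP (t<17-4); WM=17
i=14 t=19 v=4: → [18,24),[16,22),[14,20); WM=17
i=15 t=12 v=7: DROP (t<17-4); WM=17
i=16 t=22 v=4: → [22,28),[20,26),[18,24); WM=20; [12,18) fires=4 [14,20) fires=17
i=17 t=24 v=1: → [24,30),[22,28),[20,26); WM=22; [16,22) fires=17
i=18 t=24 v=4: → [24,30),[22,28),[20,26); WM=22
i=19 t=30 v=9: → [30,36),[28,34),[26,32); WM=28; [18,24) fires=17 [20,26) fires=9 [22,28) fires=9
i=20 t=22 v=5: DROP (t<28-4); WM=28
i=21 t=24 v=9: → [24,30),[22,28),[20,26); WM=28
i=22 t=22 v=6: DROP (t<28-4); WM=28

10 13 15 20 22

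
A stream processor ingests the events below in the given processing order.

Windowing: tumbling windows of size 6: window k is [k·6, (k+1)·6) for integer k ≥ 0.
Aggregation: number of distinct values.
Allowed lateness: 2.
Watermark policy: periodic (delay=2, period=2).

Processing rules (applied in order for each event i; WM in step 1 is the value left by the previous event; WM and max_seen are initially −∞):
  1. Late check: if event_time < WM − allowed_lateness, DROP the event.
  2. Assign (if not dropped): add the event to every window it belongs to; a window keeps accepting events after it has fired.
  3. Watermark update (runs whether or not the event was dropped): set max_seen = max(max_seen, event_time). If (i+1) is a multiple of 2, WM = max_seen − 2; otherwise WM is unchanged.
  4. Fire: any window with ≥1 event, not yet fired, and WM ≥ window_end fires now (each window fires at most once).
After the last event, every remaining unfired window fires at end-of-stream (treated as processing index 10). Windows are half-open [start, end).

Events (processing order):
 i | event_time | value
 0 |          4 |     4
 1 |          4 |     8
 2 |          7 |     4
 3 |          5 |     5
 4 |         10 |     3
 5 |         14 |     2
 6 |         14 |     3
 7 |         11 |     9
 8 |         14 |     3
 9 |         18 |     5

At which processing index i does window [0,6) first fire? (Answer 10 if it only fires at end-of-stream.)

5

i=0 t=4 v=4: → [0,6); WM=−∞
i=1 t=4 v=8: → [0,6); WM=2
i=2 t=7 v=4: → [6,12); WM=2
i=3 t=5 v=5: → [0,6); WM=5
i=4 t=10 v=3: → [6,12); WM=5
i=5 t=14 v=2: → [12,18); WM=12; [0,6) fires=3 [6,12) fires=2
i=6 t=14 v=3: → [12,18); WM=12
i=7 t=11 v=9: → [6,12); WM=12
i=8 t=14 v=3: → [12,18); WM=12
i=9 t=18 v=5: → [18,24); WM=16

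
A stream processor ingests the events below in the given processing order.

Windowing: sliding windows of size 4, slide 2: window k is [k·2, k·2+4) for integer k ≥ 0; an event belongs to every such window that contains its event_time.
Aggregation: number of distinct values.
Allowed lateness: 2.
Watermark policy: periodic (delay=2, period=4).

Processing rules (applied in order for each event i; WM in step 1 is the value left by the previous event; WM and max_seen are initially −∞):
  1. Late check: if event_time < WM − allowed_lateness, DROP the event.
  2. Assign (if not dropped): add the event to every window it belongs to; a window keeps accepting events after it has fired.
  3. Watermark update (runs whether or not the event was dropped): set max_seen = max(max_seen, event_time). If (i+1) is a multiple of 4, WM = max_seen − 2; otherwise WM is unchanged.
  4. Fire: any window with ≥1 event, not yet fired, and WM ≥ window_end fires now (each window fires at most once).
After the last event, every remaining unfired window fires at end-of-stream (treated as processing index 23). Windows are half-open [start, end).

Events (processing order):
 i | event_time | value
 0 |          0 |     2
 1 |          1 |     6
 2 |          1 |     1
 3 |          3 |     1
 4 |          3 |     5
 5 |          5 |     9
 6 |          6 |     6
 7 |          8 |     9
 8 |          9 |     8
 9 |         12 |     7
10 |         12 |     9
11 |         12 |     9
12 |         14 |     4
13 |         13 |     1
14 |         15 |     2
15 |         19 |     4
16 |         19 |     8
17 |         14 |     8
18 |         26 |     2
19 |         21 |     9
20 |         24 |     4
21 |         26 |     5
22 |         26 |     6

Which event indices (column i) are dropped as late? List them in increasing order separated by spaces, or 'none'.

i=0 t=0 v=2: → [0,4); WM=−∞
i=1 t=1 v=6: → [0,4); WM=−∞
i=2 t=1 v=1: → [0,4); WM=−∞
i=3 t=3 v=1: → [2,6),[0,4); WM=1
i=4 t=3 v=5: → [2,6),[0,4); WM=1
i=5 t=5 v=9: → [4,8),[2,6); WM=1
i=6 t=6 v=6: → [6,10),[4,8); WM=1
i=7 t=8 v=9: → [8,12),[6,10); WM=6; [0,4) fires=4 [2,6) fires=3
i=8 t=9 v=8: → [8,12),[6,10); WM=6
i=9 t=12 v=7: → [12,16),[10,14); WM=6
i=10 t=12 v=9: → [12,16),[10,14); WM=6
i=11 t=12 v=9: → [12,16),[10,14); WM=10; [4,8) fires=2 [6,10) fires=3
i=12 t=14 v=4: → [14,18),[12,16); WM=10
i=13 t=13 v=1: → [12,16),[10,14); WM=10
i=14 t=15 v=2: → [14,18),[12,16); WM=10
i=15 t=19 v=4: → [18,22),[16,20); WM=17; [8,12) fires=2 [10,14) fires=3 [12,16) fires=5
i=16 t=19 v=8: → [18,22),[16,20); WM=17
i=17 t=14 v=8: DROP (t<17-2); WM=17
i=18 t=26 v=2: → [26,30),[24,28); WM=17
i=19 t=21 v=9: → [20,24),[18,22); WM=24; [14,18) fires=2 [16,20) fires=2 [18,22) fires=3 [20,24) fires=1
i=20 t=24 v=4: → [24,28),[22,26); WM=24
i=21 t=26 v=5: → [26,30),[24,28); WM=24
i=22 t=26 v=6: → [26,30),[24,28); WM=24

17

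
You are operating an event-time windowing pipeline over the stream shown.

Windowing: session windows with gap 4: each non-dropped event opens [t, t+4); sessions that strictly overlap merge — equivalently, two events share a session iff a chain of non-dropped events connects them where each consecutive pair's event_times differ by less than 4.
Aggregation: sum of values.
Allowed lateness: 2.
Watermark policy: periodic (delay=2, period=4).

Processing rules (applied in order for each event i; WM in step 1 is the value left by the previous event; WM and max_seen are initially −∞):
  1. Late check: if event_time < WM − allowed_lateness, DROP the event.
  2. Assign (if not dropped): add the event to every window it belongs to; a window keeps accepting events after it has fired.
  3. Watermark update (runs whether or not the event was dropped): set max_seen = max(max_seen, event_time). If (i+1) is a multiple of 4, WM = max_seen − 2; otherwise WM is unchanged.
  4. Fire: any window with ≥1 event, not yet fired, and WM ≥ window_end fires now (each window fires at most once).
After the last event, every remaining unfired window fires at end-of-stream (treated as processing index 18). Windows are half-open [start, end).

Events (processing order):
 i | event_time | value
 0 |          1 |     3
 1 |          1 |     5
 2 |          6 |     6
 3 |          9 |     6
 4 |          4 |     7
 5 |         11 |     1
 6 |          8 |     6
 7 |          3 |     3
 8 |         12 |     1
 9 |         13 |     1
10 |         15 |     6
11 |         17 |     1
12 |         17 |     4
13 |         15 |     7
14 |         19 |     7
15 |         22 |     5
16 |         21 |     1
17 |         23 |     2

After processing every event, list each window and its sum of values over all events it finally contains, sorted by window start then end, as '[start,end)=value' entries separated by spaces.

[1,5)=8 [6,27)=54

i=0 t=1 v=3: → [1,5); WM=−∞
i=1 t=1 v=5: → [1,5); WM=−∞
i=2 t=6 v=6: → [6,10); WM=−∞
i=3 t=9 v=6: → [6,13); WM=7
i=4 t=4 v=7: DROP (t<7-2); WM=7
i=5 t=11 v=1: → [6,15); WM=7
i=6 t=8 v=6: → [6,15); WM=7
i=7 t=3 v=3: DROP (t<7-2); WM=9
i=8 t=12 v=1: → [6,16); WM=9
i=9 t=13 v=1: → [6,17); WM=9
i=10 t=15 v=6: → [6,19); WM=9
i=11 t=17 v=1: → [6,21); WM=15
i=12 t=17 v=4: → [6,21); WM=15
i=13 t=15 v=7: → [6,21); WM=15
i=14 t=19 v=7: → [6,23); WM=15
i=15 t=22 v=5: → [6,26); WM=20
i=16 t=21 v=1: → [6,26); WM=20
i=17 t=23 v=2: → [6,27); WM=20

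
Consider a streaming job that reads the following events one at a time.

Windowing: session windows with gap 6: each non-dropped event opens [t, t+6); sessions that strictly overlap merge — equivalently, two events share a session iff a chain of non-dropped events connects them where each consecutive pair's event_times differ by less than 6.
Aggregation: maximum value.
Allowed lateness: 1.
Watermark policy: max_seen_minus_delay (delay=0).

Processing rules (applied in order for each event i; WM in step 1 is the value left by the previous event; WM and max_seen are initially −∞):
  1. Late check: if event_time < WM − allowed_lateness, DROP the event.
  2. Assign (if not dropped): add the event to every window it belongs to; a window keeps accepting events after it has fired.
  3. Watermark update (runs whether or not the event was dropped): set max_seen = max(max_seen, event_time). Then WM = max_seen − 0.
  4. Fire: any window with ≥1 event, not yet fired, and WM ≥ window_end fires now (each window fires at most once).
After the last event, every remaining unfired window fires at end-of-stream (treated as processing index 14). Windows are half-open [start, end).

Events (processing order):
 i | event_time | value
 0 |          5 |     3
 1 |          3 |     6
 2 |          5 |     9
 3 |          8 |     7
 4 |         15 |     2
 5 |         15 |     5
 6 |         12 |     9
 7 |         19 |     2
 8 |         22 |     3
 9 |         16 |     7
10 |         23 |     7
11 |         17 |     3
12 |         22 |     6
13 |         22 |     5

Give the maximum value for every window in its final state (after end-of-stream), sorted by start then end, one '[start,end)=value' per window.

i=0 t=5 v=3: → [5,11); WM=5
i=1 t=3 v=6: DROP (t<5-1); WM=5
i=2 t=5 v=9: → [5,11); WM=5
i=3 t=8 v=7: → [5,14); WM=8
i=4 t=15 v=2: → [15,21); WM=15
i=5 t=15 v=5: → [15,21); WM=15
i=6 t=12 v=9: DROP (t<15-1); WM=15
i=7 t=19 v=2: → [15,25); WM=19
i=8 t=22 v=3: → [15,28); WM=22
i=9 t=16 v=7: DROP (t<22-1); WM=22
i=10 t=23 v=7: → [15,29); WM=23
i=11 t=17 v=3: DROP (t<23-1); WM=23
i=12 t=22 v=6: → [15,29); WM=23
i=13 t=22 v=5: → [15,29); WM=23

[5,14)=9 [15,29)=7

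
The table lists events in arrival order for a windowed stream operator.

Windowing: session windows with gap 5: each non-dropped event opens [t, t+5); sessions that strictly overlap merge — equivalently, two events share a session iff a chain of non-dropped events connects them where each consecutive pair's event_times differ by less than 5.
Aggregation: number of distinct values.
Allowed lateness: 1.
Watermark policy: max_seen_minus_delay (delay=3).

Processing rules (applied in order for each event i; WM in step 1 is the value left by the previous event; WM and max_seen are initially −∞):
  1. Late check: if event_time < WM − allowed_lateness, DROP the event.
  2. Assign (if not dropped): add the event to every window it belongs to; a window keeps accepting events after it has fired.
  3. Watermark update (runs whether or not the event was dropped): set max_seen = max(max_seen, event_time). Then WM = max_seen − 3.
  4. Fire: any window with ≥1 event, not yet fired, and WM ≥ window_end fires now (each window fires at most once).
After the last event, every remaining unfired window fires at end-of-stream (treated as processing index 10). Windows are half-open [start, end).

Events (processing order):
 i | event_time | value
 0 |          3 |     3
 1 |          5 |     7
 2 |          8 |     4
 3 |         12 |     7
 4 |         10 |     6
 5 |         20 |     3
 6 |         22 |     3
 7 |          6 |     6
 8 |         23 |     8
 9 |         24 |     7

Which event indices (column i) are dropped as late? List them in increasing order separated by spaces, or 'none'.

7

i=0 t=3 v=3: → [3,8); WM=0
i=1 t=5 v=7: → [3,10); WM=2
i=2 t=8 v=4: → [3,13); WM=5
i=3 t=12 v=7: → [3,17); WM=9
i=4 t=10 v=6: → [3,17); WM=9
i=5 t=20 v=3: → [20,25); WM=17
i=6 t=22 v=3: → [20,27); WM=19
i=7 t=6 v=6: DROP (t<19-1); WM=19
i=8 t=23 v=8: → [20,28); WM=20
i=9 t=24 v=7: → [20,29); WM=21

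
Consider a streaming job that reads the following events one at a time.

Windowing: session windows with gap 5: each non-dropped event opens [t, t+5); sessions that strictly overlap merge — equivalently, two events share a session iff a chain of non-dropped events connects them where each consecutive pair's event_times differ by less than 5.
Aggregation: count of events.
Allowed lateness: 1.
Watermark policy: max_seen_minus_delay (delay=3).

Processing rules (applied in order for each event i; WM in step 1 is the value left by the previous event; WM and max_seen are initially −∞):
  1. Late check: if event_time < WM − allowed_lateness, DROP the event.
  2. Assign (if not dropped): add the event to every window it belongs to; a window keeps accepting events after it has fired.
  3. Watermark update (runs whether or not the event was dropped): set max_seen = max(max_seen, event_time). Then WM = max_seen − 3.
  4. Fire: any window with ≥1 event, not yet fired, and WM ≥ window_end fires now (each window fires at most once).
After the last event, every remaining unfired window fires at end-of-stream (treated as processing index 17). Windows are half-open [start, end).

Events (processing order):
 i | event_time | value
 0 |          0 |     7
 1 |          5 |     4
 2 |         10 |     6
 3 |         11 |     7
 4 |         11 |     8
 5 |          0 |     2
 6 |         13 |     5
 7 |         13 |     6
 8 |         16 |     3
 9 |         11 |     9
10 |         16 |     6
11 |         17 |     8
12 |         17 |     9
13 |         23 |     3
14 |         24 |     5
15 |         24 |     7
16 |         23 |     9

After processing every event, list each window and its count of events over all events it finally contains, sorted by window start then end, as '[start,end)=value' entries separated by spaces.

[0,5)=1 [5,10)=1 [10,22)=9 [23,29)=4

i=0 t=0 v=7: → [0,5); WM=-3
i=1 t=5 v=4: → [5,10); WM=2
i=2 t=10 v=6: → [10,15); WM=7
i=3 t=11 v=7: → [10,16); WM=8
i=4 t=11 v=8: → [10,16); WM=8
i=5 t=0 v=2: DROP (t<8-1); WM=8
i=6 t=13 v=5: → [10,18); WM=10
i=7 t=13 v=6: → [10,18); WM=10
i=8 t=16 v=3: → [10,21); WM=13
i=9 t=11 v=9: DROP (t<13-1); WM=13
i=10 t=16 v=6: → [10,21); WM=13
i=11 t=17 v=8: → [10,22); WM=14
i=12 t=17 v=9: → [10,22); WM=14
i=13 t=23 v=3: → [23,28); WM=20
i=14 t=24 v=5: → [23,29); WM=21
i=15 t=24 v=7: → [23,29); WM=21
i=16 t=23 v=9: → [23,29); WM=21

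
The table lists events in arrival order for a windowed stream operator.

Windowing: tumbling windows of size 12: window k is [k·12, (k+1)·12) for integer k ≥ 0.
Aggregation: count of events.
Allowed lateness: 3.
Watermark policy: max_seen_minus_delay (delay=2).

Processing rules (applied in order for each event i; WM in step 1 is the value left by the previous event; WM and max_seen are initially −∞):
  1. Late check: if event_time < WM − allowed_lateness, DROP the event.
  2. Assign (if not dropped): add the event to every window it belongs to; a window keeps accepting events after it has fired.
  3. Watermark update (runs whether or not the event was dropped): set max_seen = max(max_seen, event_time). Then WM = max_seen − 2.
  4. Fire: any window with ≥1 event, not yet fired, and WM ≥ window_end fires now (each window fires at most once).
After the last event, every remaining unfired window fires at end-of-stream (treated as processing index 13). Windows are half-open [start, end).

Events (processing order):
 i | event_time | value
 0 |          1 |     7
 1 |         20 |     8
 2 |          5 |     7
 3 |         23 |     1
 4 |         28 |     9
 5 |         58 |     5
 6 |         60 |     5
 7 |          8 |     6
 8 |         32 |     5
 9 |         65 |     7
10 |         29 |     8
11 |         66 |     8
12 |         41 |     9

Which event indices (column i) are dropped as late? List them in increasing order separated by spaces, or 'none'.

2 7 8 10 12

i=0 t=1 v=7: → [0,12); WM=-1
i=1 t=20 v=8: → [12,24); WM=18; [0,12) fires=1
i=2 t=5 v=7: DROP (t<18-3); WM=18
i=3 t=23 v=1: → [12,24); WM=21
i=4 t=28 v=9: → [24,36); WM=26; [12,24) fires=2
i=5 t=58 v=5: → [48,60); WM=56; [24,36) fires=1
i=6 t=60 v=5: → [60,72); WM=58
i=7 t=8 v=6: DROP (t<58-3); WM=58
i=8 t=32 v=5: DROP (t<58-3); WM=58
i=9 t=65 v=7: → [60,72); WM=63; [48,60) fires=1
i=10 t=29 v=8: DROP (t<63-3); WM=63
i=11 t=66 v=8: → [60,72); WM=64
i=12 t=41 v=9: DROP (t<64-3); WM=64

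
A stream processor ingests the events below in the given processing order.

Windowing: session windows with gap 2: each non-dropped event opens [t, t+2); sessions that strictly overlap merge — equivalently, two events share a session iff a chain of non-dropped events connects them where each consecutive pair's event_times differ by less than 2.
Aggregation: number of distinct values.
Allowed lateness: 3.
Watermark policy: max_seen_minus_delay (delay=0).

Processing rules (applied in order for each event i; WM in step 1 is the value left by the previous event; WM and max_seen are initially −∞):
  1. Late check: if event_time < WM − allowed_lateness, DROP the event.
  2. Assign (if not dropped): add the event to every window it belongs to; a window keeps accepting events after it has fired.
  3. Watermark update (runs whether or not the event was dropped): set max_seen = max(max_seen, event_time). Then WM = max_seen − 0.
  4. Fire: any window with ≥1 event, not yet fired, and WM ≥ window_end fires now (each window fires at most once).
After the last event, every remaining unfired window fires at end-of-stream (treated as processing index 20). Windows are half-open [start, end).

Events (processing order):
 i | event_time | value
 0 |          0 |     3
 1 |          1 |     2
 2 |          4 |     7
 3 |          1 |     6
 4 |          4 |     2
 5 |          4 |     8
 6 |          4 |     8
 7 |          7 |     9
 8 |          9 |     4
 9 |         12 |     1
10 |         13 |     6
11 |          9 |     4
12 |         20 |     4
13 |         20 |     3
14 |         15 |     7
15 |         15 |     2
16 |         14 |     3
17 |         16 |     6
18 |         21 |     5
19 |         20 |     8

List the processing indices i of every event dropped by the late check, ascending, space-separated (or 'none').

i=0 t=0 v=3: → [0,2); WM=0
i=1 t=1 v=2: → [0,3); WM=1
i=2 t=4 v=7: → [4,6); WM=4
i=3 t=1 v=6: → [0,3); WM=4
i=4 t=4 v=2: → [4,6); WM=4
i=5 t=4 v=8: → [4,6); WM=4
i=6 t=4 v=8: → [4,6); WM=4
i=7 t=7 v=9: → [7,9); WM=7
i=8 t=9 v=4: → [9,11); WM=9
i=9 t=12 v=1: → [12,14); WM=12
i=10 t=13 v=6: → [12,15); WM=13
i=11 t=9 v=4: DROP (t<13-3); WM=13
i=12 t=20 v=4: → [20,22); WM=20
i=13 t=20 v=3: → [20,22); WM=20
i=14 t=15 v=7: DROP (t<20-3); WM=20
i=15 t=15 v=2: DROP (t<20-3); WM=20
i=16 t=14 v=3: DROP (t<20-3); WM=20
i=17 t=16 v=6: DROP (t<20-3); WM=20
i=18 t=21 v=5: → [20,23); WM=21
i=19 t=20 v=8: → [20,23); WM=21

11 14 15 16 17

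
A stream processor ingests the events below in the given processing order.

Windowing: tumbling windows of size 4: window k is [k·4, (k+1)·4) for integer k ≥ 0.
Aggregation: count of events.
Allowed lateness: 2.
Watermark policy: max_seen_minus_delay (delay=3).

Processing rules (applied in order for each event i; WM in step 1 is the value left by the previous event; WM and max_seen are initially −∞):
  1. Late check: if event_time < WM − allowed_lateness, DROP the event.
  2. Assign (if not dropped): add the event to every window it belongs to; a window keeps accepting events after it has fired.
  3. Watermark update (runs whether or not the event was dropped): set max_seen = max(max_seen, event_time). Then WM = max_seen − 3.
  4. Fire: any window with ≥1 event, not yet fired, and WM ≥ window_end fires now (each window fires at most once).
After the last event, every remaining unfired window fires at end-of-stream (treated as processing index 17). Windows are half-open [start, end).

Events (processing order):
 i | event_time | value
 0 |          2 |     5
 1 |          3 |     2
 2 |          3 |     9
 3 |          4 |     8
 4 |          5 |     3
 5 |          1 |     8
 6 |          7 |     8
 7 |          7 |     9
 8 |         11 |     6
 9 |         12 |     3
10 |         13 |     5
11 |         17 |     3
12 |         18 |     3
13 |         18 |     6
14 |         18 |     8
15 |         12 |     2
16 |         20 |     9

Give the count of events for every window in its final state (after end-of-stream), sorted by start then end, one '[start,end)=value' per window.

i=0 t=2 v=5: → [0,4); WM=-1
i=1 t=3 v=2: → [0,4); WM=0
i=2 t=3 v=9: → [0,4); WM=0
i=3 t=4 v=8: → [4,8); WM=1
i=4 t=5 v=3: → [4,8); WM=2
i=5 t=1 v=8: → [0,4); WM=2
i=6 t=7 v=8: → [4,8); WM=4; [0,4) fires=4
i=7 t=7 v=9: → [4,8); WM=4
i=8 t=11 v=6: → [8,12); WM=8; [4,8) fires=4
i=9 t=12 v=3: → [12,16); WM=9
i=10 t=13 v=5: → [12,16); WM=10
i=11 t=17 v=3: → [16,20); WM=14; [8,12) fires=1
i=12 t=18 v=3: → [16,20); WM=15
i=13 t=18 v=6: → [16,20); WM=15
i=14 t=18 v=8: → [16,20); WM=15
i=15 t=12 v=2: DROP (t<15-2); WM=15
i=16 t=20 v=9: → [20,24); WM=17; [12,16) fires=2

[0,4)=4 [4,8)=4 [8,12)=1 [12,16)=2 [16,20)=4 [20,24)=1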